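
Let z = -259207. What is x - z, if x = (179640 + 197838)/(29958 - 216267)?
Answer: 5365802165/20701 ≈ 2.5921e+5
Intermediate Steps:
x = -41942/20701 (x = 377478/(-186309) = 377478*(-1/186309) = -41942/20701 ≈ -2.0261)
x - z = -41942/20701 - 1*(-259207) = -41942/20701 + 259207 = 5365802165/20701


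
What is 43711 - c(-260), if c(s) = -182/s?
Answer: 437103/10 ≈ 43710.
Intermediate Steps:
43711 - c(-260) = 43711 - (-182)/(-260) = 43711 - (-182)*(-1)/260 = 43711 - 1*7/10 = 43711 - 7/10 = 437103/10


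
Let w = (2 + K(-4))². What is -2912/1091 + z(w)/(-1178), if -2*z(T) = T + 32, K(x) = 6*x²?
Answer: 913051/642599 ≈ 1.4209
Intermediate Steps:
w = 9604 (w = (2 + 6*(-4)²)² = (2 + 6*16)² = (2 + 96)² = 98² = 9604)
z(T) = -16 - T/2 (z(T) = -(T + 32)/2 = -(32 + T)/2 = -16 - T/2)
-2912/1091 + z(w)/(-1178) = -2912/1091 + (-16 - ½*9604)/(-1178) = -2912*1/1091 + (-16 - 4802)*(-1/1178) = -2912/1091 - 4818*(-1/1178) = -2912/1091 + 2409/589 = 913051/642599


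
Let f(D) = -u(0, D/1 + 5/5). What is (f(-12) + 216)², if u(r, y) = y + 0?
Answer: 51529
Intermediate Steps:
u(r, y) = y
f(D) = -1 - D (f(D) = -(D/1 + 5/5) = -(D*1 + 5*(⅕)) = -(D + 1) = -(1 + D) = -1 - D)
(f(-12) + 216)² = ((-1 - 1*(-12)) + 216)² = ((-1 + 12) + 216)² = (11 + 216)² = 227² = 51529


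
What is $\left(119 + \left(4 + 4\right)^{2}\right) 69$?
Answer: $12627$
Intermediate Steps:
$\left(119 + \left(4 + 4\right)^{2}\right) 69 = \left(119 + 8^{2}\right) 69 = \left(119 + 64\right) 69 = 183 \cdot 69 = 12627$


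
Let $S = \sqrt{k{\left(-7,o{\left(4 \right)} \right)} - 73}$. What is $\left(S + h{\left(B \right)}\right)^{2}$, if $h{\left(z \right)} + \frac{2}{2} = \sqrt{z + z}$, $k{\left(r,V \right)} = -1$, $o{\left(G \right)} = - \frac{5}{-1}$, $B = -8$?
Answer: $\left(-1 + 4 i + i \sqrt{74}\right)^{2} \approx -157.82 - 25.205 i$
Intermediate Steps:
$o{\left(G \right)} = 5$ ($o{\left(G \right)} = \left(-5\right) \left(-1\right) = 5$)
$h{\left(z \right)} = -1 + \sqrt{2} \sqrt{z}$ ($h{\left(z \right)} = -1 + \sqrt{z + z} = -1 + \sqrt{2 z} = -1 + \sqrt{2} \sqrt{z}$)
$S = i \sqrt{74}$ ($S = \sqrt{-1 - 73} = \sqrt{-74} = i \sqrt{74} \approx 8.6023 i$)
$\left(S + h{\left(B \right)}\right)^{2} = \left(i \sqrt{74} - \left(1 - \sqrt{2} \sqrt{-8}\right)\right)^{2} = \left(i \sqrt{74} - \left(1 - \sqrt{2} \cdot 2 i \sqrt{2}\right)\right)^{2} = \left(i \sqrt{74} - \left(1 - 4 i\right)\right)^{2} = \left(-1 + 4 i + i \sqrt{74}\right)^{2}$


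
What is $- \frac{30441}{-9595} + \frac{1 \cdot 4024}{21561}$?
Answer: $\frac{694948681}{206877795} \approx 3.3592$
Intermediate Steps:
$- \frac{30441}{-9595} + \frac{1 \cdot 4024}{21561} = \left(-30441\right) \left(- \frac{1}{9595}\right) + 4024 \cdot \frac{1}{21561} = \frac{30441}{9595} + \frac{4024}{21561} = \frac{694948681}{206877795}$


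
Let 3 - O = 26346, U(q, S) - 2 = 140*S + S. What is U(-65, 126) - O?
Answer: 44111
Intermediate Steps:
U(q, S) = 2 + 141*S (U(q, S) = 2 + (140*S + S) = 2 + 141*S)
O = -26343 (O = 3 - 1*26346 = 3 - 26346 = -26343)
U(-65, 126) - O = (2 + 141*126) - 1*(-26343) = (2 + 17766) + 26343 = 17768 + 26343 = 44111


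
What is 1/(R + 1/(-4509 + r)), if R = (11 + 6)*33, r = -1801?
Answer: 6310/3539909 ≈ 0.0017825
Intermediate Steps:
R = 561 (R = 17*33 = 561)
1/(R + 1/(-4509 + r)) = 1/(561 + 1/(-4509 - 1801)) = 1/(561 + 1/(-6310)) = 1/(561 - 1/6310) = 1/(3539909/6310) = 6310/3539909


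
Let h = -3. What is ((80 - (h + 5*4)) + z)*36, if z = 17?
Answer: 2880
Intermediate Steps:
((80 - (h + 5*4)) + z)*36 = ((80 - (-3 + 5*4)) + 17)*36 = ((80 - (-3 + 20)) + 17)*36 = ((80 - 1*17) + 17)*36 = ((80 - 17) + 17)*36 = (63 + 17)*36 = 80*36 = 2880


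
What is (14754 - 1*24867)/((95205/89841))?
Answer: -302854011/31735 ≈ -9543.2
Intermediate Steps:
(14754 - 1*24867)/((95205/89841)) = (14754 - 24867)/((95205*(1/89841))) = -10113/31735/29947 = -10113*29947/31735 = -302854011/31735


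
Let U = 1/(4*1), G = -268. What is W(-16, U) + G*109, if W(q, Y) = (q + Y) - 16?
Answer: -116975/4 ≈ -29244.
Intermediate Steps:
U = ¼ (U = 1/4 = ¼ ≈ 0.25000)
W(q, Y) = -16 + Y + q (W(q, Y) = (Y + q) - 16 = -16 + Y + q)
W(-16, U) + G*109 = (-16 + ¼ - 16) - 268*109 = -127/4 - 29212 = -116975/4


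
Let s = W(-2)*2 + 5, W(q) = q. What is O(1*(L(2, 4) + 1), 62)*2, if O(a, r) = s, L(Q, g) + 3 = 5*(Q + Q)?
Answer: 2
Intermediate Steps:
L(Q, g) = -3 + 10*Q (L(Q, g) = -3 + 5*(Q + Q) = -3 + 5*(2*Q) = -3 + 10*Q)
s = 1 (s = -2*2 + 5 = -4 + 5 = 1)
O(a, r) = 1
O(1*(L(2, 4) + 1), 62)*2 = 1*2 = 2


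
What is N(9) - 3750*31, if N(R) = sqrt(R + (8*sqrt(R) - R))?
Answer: -116250 + 2*sqrt(6) ≈ -1.1625e+5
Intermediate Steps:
N(R) = 2*sqrt(2)*R**(1/4) (N(R) = sqrt(R + (-R + 8*sqrt(R))) = sqrt(8*sqrt(R)) = 2*sqrt(2)*R**(1/4))
N(9) - 3750*31 = 2*sqrt(2)*9**(1/4) - 3750*31 = 2*sqrt(2)*sqrt(3) - 625*186 = 2*sqrt(6) - 116250 = -116250 + 2*sqrt(6)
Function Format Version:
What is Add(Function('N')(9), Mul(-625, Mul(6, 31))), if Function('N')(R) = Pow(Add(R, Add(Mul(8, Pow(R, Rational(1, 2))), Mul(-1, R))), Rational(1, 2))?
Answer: Add(-116250, Mul(2, Pow(6, Rational(1, 2)))) ≈ -1.1625e+5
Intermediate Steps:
Function('N')(R) = Mul(2, Pow(2, Rational(1, 2)), Pow(R, Rational(1, 4))) (Function('N')(R) = Pow(Add(R, Add(Mul(-1, R), Mul(8, Pow(R, Rational(1, 2))))), Rational(1, 2)) = Pow(Mul(8, Pow(R, Rational(1, 2))), Rational(1, 2)) = Mul(2, Pow(2, Rational(1, 2)), Pow(R, Rational(1, 4))))
Add(Function('N')(9), Mul(-625, Mul(6, 31))) = Add(Mul(2, Pow(2, Rational(1, 2)), Pow(9, Rational(1, 4))), Mul(-625, Mul(6, 31))) = Add(Mul(2, Pow(2, Rational(1, 2)), Pow(3, Rational(1, 2))), Mul(-625, 186)) = Add(Mul(2, Pow(6, Rational(1, 2))), -116250) = Add(-116250, Mul(2, Pow(6, Rational(1, 2))))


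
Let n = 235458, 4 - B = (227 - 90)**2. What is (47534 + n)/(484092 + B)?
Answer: 282992/465327 ≈ 0.60816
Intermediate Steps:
B = -18765 (B = 4 - (227 - 90)**2 = 4 - 1*137**2 = 4 - 1*18769 = 4 - 18769 = -18765)
(47534 + n)/(484092 + B) = (47534 + 235458)/(484092 - 18765) = 282992/465327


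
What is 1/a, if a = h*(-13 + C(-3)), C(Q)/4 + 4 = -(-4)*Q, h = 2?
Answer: -1/154 ≈ -0.0064935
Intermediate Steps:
C(Q) = -16 + 16*Q (C(Q) = -16 + 4*(-(-4)*Q) = -16 + 4*(4*Q) = -16 + 16*Q)
a = -154 (a = 2*(-13 + (-16 + 16*(-3))) = 2*(-13 + (-16 - 48)) = 2*(-13 - 64) = 2*(-77) = -154)
1/a = 1/(-154) = -1/154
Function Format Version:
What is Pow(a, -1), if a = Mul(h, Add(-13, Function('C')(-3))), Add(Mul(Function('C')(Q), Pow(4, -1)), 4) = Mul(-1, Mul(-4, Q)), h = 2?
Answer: Rational(-1, 154) ≈ -0.0064935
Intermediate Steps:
Function('C')(Q) = Add(-16, Mul(16, Q)) (Function('C')(Q) = Add(-16, Mul(4, Mul(-1, Mul(-4, Q)))) = Add(-16, Mul(4, Mul(4, Q))) = Add(-16, Mul(16, Q)))
a = -154 (a = Mul(2, Add(-13, Add(-16, Mul(16, -3)))) = Mul(2, Add(-13, Add(-16, -48))) = Mul(2, Add(-13, -64)) = Mul(2, -77) = -154)
Pow(a, -1) = Pow(-154, -1) = Rational(-1, 154)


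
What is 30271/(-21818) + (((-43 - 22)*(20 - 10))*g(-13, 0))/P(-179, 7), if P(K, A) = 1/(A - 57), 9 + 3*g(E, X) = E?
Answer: -15599960813/65454 ≈ -2.3833e+5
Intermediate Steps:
g(E, X) = -3 + E/3
P(K, A) = 1/(-57 + A)
30271/(-21818) + (((-43 - 22)*(20 - 10))*g(-13, 0))/P(-179, 7) = 30271/(-21818) + (((-43 - 22)*(20 - 10))*(-3 + (⅓)*(-13)))/(1/(-57 + 7)) = 30271*(-1/21818) + ((-65*10)*(-3 - 13/3))/(1/(-50)) = -30271/21818 + (-650*(-22/3))/(-1/50) = -30271/21818 + (14300/3)*(-50) = -30271/21818 - 715000/3 = -15599960813/65454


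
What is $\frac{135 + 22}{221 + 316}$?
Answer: $\frac{157}{537} \approx 0.29237$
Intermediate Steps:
$\frac{135 + 22}{221 + 316} = \frac{157}{537}$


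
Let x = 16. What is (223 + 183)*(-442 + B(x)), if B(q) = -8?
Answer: -182700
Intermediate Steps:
(223 + 183)*(-442 + B(x)) = (223 + 183)*(-442 - 8) = 406*(-450) = -182700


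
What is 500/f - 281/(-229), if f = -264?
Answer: -10079/15114 ≈ -0.66687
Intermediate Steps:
500/f - 281/(-229) = 500/(-264) - 281/(-229) = 500*(-1/264) - 281*(-1/229) = -125/66 + 281/229 = -10079/15114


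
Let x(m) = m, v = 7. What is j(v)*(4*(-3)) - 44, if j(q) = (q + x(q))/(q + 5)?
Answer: -58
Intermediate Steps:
j(q) = 2*q/(5 + q) (j(q) = (q + q)/(q + 5) = (2*q)/(5 + q) = 2*q/(5 + q))
j(v)*(4*(-3)) - 44 = (2*7/(5 + 7))*(4*(-3)) - 44 = (2*7/12)*(-12) - 44 = (2*7*(1/12))*(-12) - 44 = (7/6)*(-12) - 44 = -14 - 44 = -58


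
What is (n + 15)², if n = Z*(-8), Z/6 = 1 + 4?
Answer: 50625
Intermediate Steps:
Z = 30 (Z = 6*(1 + 4) = 6*5 = 30)
n = -240 (n = 30*(-8) = -240)
(n + 15)² = (-240 + 15)² = (-225)² = 50625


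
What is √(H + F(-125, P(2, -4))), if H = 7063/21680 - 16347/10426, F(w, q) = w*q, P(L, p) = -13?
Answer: √1296269473742039485/28254460 ≈ 40.296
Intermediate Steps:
F(w, q) = q*w
H = -140382061/113017840 (H = 7063*(1/21680) - 16347*1/10426 = 7063/21680 - 16347/10426 = -140382061/113017840 ≈ -1.2421)
√(H + F(-125, P(2, -4))) = √(-140382061/113017840 - 13*(-125)) = √(-140382061/113017840 + 1625) = √(183513607939/113017840) = √1296269473742039485/28254460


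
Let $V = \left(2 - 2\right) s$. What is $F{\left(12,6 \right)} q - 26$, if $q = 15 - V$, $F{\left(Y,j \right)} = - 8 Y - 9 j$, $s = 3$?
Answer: $-2276$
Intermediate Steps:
$F{\left(Y,j \right)} = - 9 j - 8 Y$
$V = 0$ ($V = \left(2 - 2\right) 3 = 0 \cdot 3 = 0$)
$q = 15$ ($q = 15 - 0 = 15 + 0 = 15$)
$F{\left(12,6 \right)} q - 26 = \left(\left(-9\right) 6 - 96\right) 15 - 26 = \left(-54 - 96\right) 15 - 26 = \left(-150\right) 15 - 26 = -2250 - 26 = -2276$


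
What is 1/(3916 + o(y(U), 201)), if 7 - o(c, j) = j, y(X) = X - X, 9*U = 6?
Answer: 1/3722 ≈ 0.00026867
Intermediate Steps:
U = ⅔ (U = (⅑)*6 = ⅔ ≈ 0.66667)
y(X) = 0
o(c, j) = 7 - j
1/(3916 + o(y(U), 201)) = 1/(3916 + (7 - 1*201)) = 1/(3916 + (7 - 201)) = 1/(3916 - 194) = 1/3722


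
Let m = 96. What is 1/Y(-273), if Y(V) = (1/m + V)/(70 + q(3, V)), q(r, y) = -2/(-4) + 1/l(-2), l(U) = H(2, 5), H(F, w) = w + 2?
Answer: -47472/183449 ≈ -0.25877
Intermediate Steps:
H(F, w) = 2 + w
l(U) = 7 (l(U) = 2 + 5 = 7)
q(r, y) = 9/14 (q(r, y) = -2/(-4) + 1/7 = -2*(-¼) + 1*(⅐) = ½ + ⅐ = 9/14)
Y(V) = 7/47472 + 14*V/989 (Y(V) = (1/96 + V)/(70 + 9/14) = (1/96 + V)/(989/14) = (1/96 + V)*(14/989) = 7/47472 + 14*V/989)
1/Y(-273) = 1/(7/47472 + (14/989)*(-273)) = 1/(7/47472 - 3822/989) = 1/(-183449/47472) = -47472/183449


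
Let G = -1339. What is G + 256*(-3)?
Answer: -2107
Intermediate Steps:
G + 256*(-3) = -1339 + 256*(-3) = -1339 - 768 = -2107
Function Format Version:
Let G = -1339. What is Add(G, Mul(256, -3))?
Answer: -2107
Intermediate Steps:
Add(G, Mul(256, -3)) = Add(-1339, Mul(256, -3)) = Add(-1339, -768) = -2107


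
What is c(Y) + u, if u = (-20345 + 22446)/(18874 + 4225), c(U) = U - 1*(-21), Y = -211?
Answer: -4386709/23099 ≈ -189.91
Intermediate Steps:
c(U) = 21 + U (c(U) = U + 21 = 21 + U)
u = 2101/23099 ≈ 0.090956
c(Y) + u = (21 - 211) + 2101/23099 = -190 + 2101/23099 = -4386709/23099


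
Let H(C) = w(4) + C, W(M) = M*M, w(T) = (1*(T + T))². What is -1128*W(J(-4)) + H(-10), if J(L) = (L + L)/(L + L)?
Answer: -1074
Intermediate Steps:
w(T) = 4*T² (w(T) = (1*(2*T))² = (2*T)² = 4*T²)
J(L) = 1 (J(L) = (2*L)/((2*L)) = (2*L)*(1/(2*L)) = 1)
W(M) = M²
H(C) = 64 + C (H(C) = 4*4² + C = 4*16 + C = 64 + C)
-1128*W(J(-4)) + H(-10) = -1128*1² + (64 - 10) = -1128*1 + 54 = -1128 + 54 = -1074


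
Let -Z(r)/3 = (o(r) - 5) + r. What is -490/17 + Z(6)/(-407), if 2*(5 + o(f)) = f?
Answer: -199481/6919 ≈ -28.831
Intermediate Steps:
o(f) = -5 + f/2
Z(r) = 30 - 9*r/2 (Z(r) = -3*(((-5 + r/2) - 5) + r) = -3*((-10 + r/2) + r) = -3*(-10 + 3*r/2) = 30 - 9*r/2)
-490/17 + Z(6)/(-407) = -490/17 + (30 - 9/2*6)/(-407) = -490*1/17 + (30 - 27)*(-1/407) = -490/17 + 3*(-1/407) = -490/17 - 3/407 = -199481/6919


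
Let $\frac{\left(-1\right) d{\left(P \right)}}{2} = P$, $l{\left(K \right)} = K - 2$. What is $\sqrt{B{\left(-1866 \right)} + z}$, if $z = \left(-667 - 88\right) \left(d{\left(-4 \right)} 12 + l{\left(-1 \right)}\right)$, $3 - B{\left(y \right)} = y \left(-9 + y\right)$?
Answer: $i \sqrt{3568962} \approx 1889.2 i$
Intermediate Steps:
$B{\left(y \right)} = 3 - y \left(-9 + y\right)$
$l{\left(K \right)} = -2 + K$ ($l{\left(K \right)} = K - 2 = -2 + K$)
$d{\left(P \right)} = - 2 P$
$z = -70215$ ($z = \left(-667 - 88\right) \left(\left(-2\right) \left(-4\right) 12 - 3\right) = - 755 \left(8 \cdot 12 - 3\right) = - 755 \left(96 - 3\right) = \left(-755\right) 93 = -70215$)
$\sqrt{B{\left(-1866 \right)} + z} = \sqrt{\left(3 - \left(-1866\right)^{2} + 9 \left(-1866\right)\right) - 70215} = \sqrt{\left(3 - 3481956 - 16794\right) - 70215} = \sqrt{-3498747 - 70215} = \sqrt{-3568962} = i \sqrt{3568962}$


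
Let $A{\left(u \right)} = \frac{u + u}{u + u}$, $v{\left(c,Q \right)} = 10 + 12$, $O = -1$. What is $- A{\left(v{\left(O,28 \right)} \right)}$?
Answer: $-1$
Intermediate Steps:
$v{\left(c,Q \right)} = 22$
$A{\left(u \right)} = 1$ ($A{\left(u \right)} = \frac{2 u}{2 u} = 2 u \frac{1}{2 u} = 1$)
$- A{\left(v{\left(O,28 \right)} \right)} = \left(-1\right) 1 = -1$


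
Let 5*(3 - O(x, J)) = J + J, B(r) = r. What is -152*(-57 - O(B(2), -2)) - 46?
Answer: 45978/5 ≈ 9195.6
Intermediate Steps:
O(x, J) = 3 - 2*J/5 (O(x, J) = 3 - (J + J)/5 = 3 - 2*J/5)
-152*(-57 - O(B(2), -2)) - 46 = -152*(-57 - (3 - ⅖*(-2))) - 46 = -152*(-57 - (3 + ⅘)) - 46 = -152*(-57 - 1*19/5) - 46 = -152*(-57 - 19/5) - 46 = -152*(-304/5) - 46 = 46208/5 - 46 = 45978/5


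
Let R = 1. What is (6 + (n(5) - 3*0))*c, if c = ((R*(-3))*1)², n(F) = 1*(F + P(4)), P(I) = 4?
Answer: 135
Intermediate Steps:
n(F) = 4 + F (n(F) = 1*(F + 4) = 1*(4 + F) = 4 + F)
c = 9 (c = ((1*(-3))*1)² = (-3*1)² = (-3)² = 9)
(6 + (n(5) - 3*0))*c = (6 + ((4 + 5) - 3*0))*9 = (6 + (9 + 0))*9 = (6 + 9)*9 = 15*9 = 135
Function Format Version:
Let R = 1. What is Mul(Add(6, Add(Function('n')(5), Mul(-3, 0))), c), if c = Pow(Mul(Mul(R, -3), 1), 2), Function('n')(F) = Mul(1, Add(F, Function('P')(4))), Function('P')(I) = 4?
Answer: 135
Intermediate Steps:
Function('n')(F) = Add(4, F) (Function('n')(F) = Mul(1, Add(F, 4)) = Mul(1, Add(4, F)) = Add(4, F))
c = 9 (c = Pow(Mul(Mul(1, -3), 1), 2) = Pow(Mul(-3, 1), 2) = Pow(-3, 2) = 9)
Mul(Add(6, Add(Function('n')(5), Mul(-3, 0))), c) = Mul(Add(6, Add(Add(4, 5), Mul(-3, 0))), 9) = Mul(Add(6, Add(9, 0)), 9) = Mul(Add(6, 9), 9) = Mul(15, 9) = 135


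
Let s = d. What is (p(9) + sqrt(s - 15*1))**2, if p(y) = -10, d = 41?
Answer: (10 - sqrt(26))**2 ≈ 24.020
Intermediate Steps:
s = 41
(p(9) + sqrt(s - 15*1))**2 = (-10 + sqrt(41 - 15*1))**2 = (-10 + sqrt(41 - 15))**2 = (-10 + sqrt(26))**2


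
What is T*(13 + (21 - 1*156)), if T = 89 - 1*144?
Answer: 6710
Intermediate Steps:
T = -55 (T = 89 - 144 = -55)
T*(13 + (21 - 1*156)) = -55*(13 + (21 - 1*156)) = -55*(13 + (21 - 156)) = -55*(13 - 135) = -55*(-122) = 6710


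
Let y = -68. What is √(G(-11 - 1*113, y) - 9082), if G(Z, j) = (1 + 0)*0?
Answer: I*√9082 ≈ 95.3*I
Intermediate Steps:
G(Z, j) = 0 (G(Z, j) = 1*0 = 0)
√(G(-11 - 1*113, y) - 9082) = √(0 - 9082) = √(-9082) = I*√9082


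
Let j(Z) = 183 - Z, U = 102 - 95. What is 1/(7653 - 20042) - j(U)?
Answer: -2180465/12389 ≈ -176.00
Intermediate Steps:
U = 7
1/(7653 - 20042) - j(U) = 1/(7653 - 20042) - (183 - 1*7) = 1/(-12389) - (183 - 7) = -1/12389 - 1*176 = -1/12389 - 176 = -2180465/12389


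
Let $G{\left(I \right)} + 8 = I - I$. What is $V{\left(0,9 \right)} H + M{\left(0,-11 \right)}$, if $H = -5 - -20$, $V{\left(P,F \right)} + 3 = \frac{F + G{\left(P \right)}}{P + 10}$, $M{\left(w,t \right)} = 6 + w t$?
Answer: $- \frac{75}{2} \approx -37.5$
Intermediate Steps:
$G{\left(I \right)} = -8$ ($G{\left(I \right)} = -8 + \left(I - I\right) = -8 + 0 = -8$)
$M{\left(w,t \right)} = 6 + t w$
$V{\left(P,F \right)} = -3 + \frac{-8 + F}{10 + P}$ ($V{\left(P,F \right)} = -3 + \frac{F - 8}{P + 10} = -3 + \frac{-8 + F}{10 + P}$)
$H = 15$ ($H = -5 + 20 = 15$)
$V{\left(0,9 \right)} H + M{\left(0,-11 \right)} = \frac{-38 + 9 - 0}{10 + 0} \cdot 15 + \left(6 - 0\right) = \frac{-38 + 9 + 0}{10} \cdot 15 + \left(6 + 0\right) = \frac{1}{10} \left(-29\right) 15 + 6 = \left(- \frac{29}{10}\right) 15 + 6 = - \frac{87}{2} + 6 = - \frac{75}{2}$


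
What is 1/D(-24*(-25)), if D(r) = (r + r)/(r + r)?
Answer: 1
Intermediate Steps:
D(r) = 1 (D(r) = (2*r)/((2*r)) = (2*r)*(1/(2*r)) = 1)
1/D(-24*(-25)) = 1/1 = 1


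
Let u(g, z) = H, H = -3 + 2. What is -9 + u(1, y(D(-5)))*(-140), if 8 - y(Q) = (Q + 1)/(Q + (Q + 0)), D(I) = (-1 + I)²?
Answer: 131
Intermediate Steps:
H = -1
y(Q) = 8 - (1 + Q)/(2*Q) (y(Q) = 8 - (Q + 1)/(Q + (Q + 0)) = 8 - (1 + Q)/(Q + Q) = 8 - (1 + Q)/(2*Q))
u(g, z) = -1
-9 + u(1, y(D(-5)))*(-140) = -9 - 1*(-140) = -9 + 140 = 131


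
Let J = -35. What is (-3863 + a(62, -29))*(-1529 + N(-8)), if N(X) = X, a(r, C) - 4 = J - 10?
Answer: 6000448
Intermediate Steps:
a(r, C) = -41 (a(r, C) = 4 + (-35 - 10) = 4 - 45 = -41)
(-3863 + a(62, -29))*(-1529 + N(-8)) = (-3863 - 41)*(-1529 - 8) = -3904*(-1537) = 6000448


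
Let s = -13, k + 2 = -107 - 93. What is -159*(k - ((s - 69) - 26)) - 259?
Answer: 14687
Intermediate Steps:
k = -202 (k = -2 + (-107 - 93) = -2 - 200 = -202)
-159*(k - ((s - 69) - 26)) - 259 = -159*(-202 - ((-13 - 69) - 26)) - 259 = -159*(-202 - (-82 - 26)) - 259 = -159*(-202 - 1*(-108)) - 259 = -159*(-202 + 108) - 259 = -159*(-94) - 259 = 14946 - 259 = 14687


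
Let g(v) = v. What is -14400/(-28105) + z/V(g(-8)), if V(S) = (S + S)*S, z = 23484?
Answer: 33093051/179872 ≈ 183.98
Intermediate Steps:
V(S) = 2*S² (V(S) = (2*S)*S = 2*S²)
-14400/(-28105) + z/V(g(-8)) = -14400/(-28105) + 23484/((2*(-8)²)) = -14400*(-1/28105) + 23484/((2*64)) = 2880/5621 + 23484/128 = 2880/5621 + 23484*(1/128) = 2880/5621 + 5871/32 = 33093051/179872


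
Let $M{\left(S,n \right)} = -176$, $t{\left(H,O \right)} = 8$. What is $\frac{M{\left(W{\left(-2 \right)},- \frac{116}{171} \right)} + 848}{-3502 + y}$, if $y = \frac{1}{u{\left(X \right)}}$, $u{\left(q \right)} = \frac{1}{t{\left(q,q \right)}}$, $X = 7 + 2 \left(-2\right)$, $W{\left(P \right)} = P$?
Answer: $- \frac{336}{1747} \approx -0.19233$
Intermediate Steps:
$X = 3$ ($X = 7 - 4 = 3$)
$u{\left(q \right)} = \frac{1}{8}$
$y = 8$ ($y = \frac{1}{\frac{1}{8}} = 8$)
$\frac{M{\left(W{\left(-2 \right)},- \frac{116}{171} \right)} + 848}{-3502 + y} = \frac{-176 + 848}{-3502 + 8} = \frac{672}{-3494} = 672 \left(- \frac{1}{3494}\right) = - \frac{336}{1747}$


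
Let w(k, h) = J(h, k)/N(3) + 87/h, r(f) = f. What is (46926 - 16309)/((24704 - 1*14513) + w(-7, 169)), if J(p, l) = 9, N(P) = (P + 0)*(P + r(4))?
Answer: 36219911/12057069 ≈ 3.0040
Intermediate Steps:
N(P) = P*(4 + P) (N(P) = (P + 0)*(P + 4) = P*(4 + P))
w(k, h) = 3/7 + 87/h (w(k, h) = 9/((3*(4 + 3))) + 87/h = 9/((3*7)) + 87/h = 9/21 + 87/h = 9*(1/21) + 87/h = 3/7 + 87/h)
(46926 - 16309)/((24704 - 1*14513) + w(-7, 169)) = (46926 - 16309)/((24704 - 1*14513) + (3/7 + 87/169)) = 30617/((24704 - 14513) + (3/7 + 87*(1/169))) = 30617/(10191 + (3/7 + 87/169)) = 30617/(10191 + 1116/1183) = 30617/(12057069/1183) = 30617*(1183/12057069) = 36219911/12057069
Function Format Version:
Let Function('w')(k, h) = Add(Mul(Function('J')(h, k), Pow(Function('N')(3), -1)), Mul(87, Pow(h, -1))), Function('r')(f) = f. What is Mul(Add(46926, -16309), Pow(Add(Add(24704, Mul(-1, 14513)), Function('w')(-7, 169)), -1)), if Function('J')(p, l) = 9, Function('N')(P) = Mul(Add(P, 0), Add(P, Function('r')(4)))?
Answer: Rational(36219911, 12057069) ≈ 3.0040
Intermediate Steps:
Function('N')(P) = Mul(P, Add(4, P)) (Function('N')(P) = Mul(Add(P, 0), Add(P, 4)) = Mul(P, Add(4, P)))
Function('w')(k, h) = Add(Rational(3, 7), Mul(87, Pow(h, -1))) (Function('w')(k, h) = Add(Mul(9, Pow(Mul(3, Add(4, 3)), -1)), Mul(87, Pow(h, -1))) = Add(Mul(9, Pow(Mul(3, 7), -1)), Mul(87, Pow(h, -1))) = Add(Mul(9, Pow(21, -1)), Mul(87, Pow(h, -1))) = Add(Mul(9, Rational(1, 21)), Mul(87, Pow(h, -1))) = Add(Rational(3, 7), Mul(87, Pow(h, -1))))
Mul(Add(46926, -16309), Pow(Add(Add(24704, Mul(-1, 14513)), Function('w')(-7, 169)), -1)) = Mul(Add(46926, -16309), Pow(Add(Add(24704, Mul(-1, 14513)), Add(Rational(3, 7), Mul(87, Pow(169, -1)))), -1)) = Mul(30617, Pow(Add(Add(24704, -14513), Add(Rational(3, 7), Mul(87, Rational(1, 169)))), -1)) = Mul(30617, Pow(Add(10191, Add(Rational(3, 7), Rational(87, 169))), -1)) = Mul(30617, Pow(Add(10191, Rational(1116, 1183)), -1)) = Mul(30617, Pow(Rational(12057069, 1183), -1)) = Mul(30617, Rational(1183, 12057069)) = Rational(36219911, 12057069)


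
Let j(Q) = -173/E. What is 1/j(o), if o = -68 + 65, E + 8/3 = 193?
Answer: -571/519 ≈ -1.1002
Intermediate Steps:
E = 571/3 (E = -8/3 + 193 = 571/3 ≈ 190.33)
o = -3
j(Q) = -519/571 (j(Q) = -173/571/3 = -173*3/571 = -519/571)
1/j(o) = 1/(-519/571) = -571/519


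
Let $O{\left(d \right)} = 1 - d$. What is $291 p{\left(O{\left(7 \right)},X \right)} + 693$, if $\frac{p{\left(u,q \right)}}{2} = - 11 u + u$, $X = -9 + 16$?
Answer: $35613$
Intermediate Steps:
$X = 7$
$p{\left(u,q \right)} = - 20 u$ ($p{\left(u,q \right)} = 2 \left(- 11 u + u\right) = 2 \left(- 10 u\right) = - 20 u$)
$291 p{\left(O{\left(7 \right)},X \right)} + 693 = 291 \left(- 20 \left(1 - 7\right)\right) + 693 = 291 \left(\left(-20\right) \left(-6\right)\right) + 693 = 291 \cdot 120 + 693 = 34920 + 693 = 35613$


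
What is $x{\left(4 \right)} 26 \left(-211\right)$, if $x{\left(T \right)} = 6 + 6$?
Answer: $-65832$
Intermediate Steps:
$x{\left(T \right)} = 12$
$x{\left(4 \right)} 26 \left(-211\right) = 12 \cdot 26 \left(-211\right) = 12 \left(-5486\right) = -65832$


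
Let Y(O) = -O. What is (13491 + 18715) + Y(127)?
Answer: 32079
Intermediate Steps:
(13491 + 18715) + Y(127) = (13491 + 18715) - 1*127 = 32206 - 127 = 32079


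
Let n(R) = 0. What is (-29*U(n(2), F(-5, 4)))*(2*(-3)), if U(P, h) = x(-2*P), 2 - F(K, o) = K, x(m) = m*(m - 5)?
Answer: 0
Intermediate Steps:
x(m) = m*(-5 + m)
F(K, o) = 2 - K
U(P, h) = -2*P*(-5 - 2*P) (U(P, h) = (-2*P)*(-5 - 2*P) = -2*P*(-5 - 2*P))
(-29*U(n(2), F(-5, 4)))*(2*(-3)) = (-58*0*(5 + 2*0))*(2*(-3)) = -58*0*(5 + 0)*(-6) = -58*0*5*(-6) = -29*0*(-6) = 0*(-6) = 0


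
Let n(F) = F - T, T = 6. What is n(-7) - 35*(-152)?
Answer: 5307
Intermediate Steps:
n(F) = -6 + F (n(F) = F - 1*6 = F - 6 = -6 + F)
n(-7) - 35*(-152) = (-6 - 7) - 35*(-152) = -13 + 5320 = 5307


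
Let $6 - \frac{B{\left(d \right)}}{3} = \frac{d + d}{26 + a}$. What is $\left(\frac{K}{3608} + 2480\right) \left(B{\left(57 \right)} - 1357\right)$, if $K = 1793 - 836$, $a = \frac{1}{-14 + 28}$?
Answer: $- \frac{401494285621}{119720} \approx -3.3536 \cdot 10^{6}$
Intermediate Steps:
$a = \frac{1}{14} \approx 0.071429$
$K = 957$ ($K = 1793 - 836 = 957$)
$B{\left(d \right)} = 18 - \frac{84 d}{365}$ ($B{\left(d \right)} = 18 - 3 \frac{d + d}{26 + \frac{1}{14}} = 18 - 3 \frac{2 d}{\frac{365}{14}} = 18 - 3 \cdot 2 d \frac{14}{365} = 18 - 3 \frac{28 d}{365} = 18 - \frac{84 d}{365}$)
$\left(\frac{K}{3608} + 2480\right) \left(B{\left(57 \right)} - 1357\right) = \left(\frac{957}{3608} + 2480\right) \left(\left(18 - \frac{4788}{365}\right) - 1357\right) = \left(957 \cdot \frac{1}{3608} + 2480\right) \left(\left(18 - \frac{4788}{365}\right) - 1357\right) = \left(\frac{87}{328} + 2480\right) \left(\frac{1782}{365} - 1357\right) = \frac{813527}{328} \left(- \frac{493523}{365}\right) = - \frac{401494285621}{119720}$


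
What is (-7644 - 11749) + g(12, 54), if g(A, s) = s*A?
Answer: -18745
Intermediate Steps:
g(A, s) = A*s
(-7644 - 11749) + g(12, 54) = (-7644 - 11749) + 12*54 = -19393 + 648 = -18745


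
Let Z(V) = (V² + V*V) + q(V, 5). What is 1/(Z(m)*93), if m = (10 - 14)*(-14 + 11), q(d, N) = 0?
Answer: 1/26784 ≈ 3.7336e-5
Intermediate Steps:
m = 12 (m = -4*(-3) = 12)
Z(V) = 2*V² (Z(V) = (V² + V*V) + 0 = (V² + V²) + 0 = 2*V² + 0 = 2*V²)
1/(Z(m)*93) = 1/((2*12²)*93) = 1/((2*144)*93) = 1/(288*93) = 1/26784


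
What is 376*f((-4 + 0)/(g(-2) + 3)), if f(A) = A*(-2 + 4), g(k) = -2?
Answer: -3008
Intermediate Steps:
f(A) = 2*A (f(A) = A*2 = 2*A)
376*f((-4 + 0)/(g(-2) + 3)) = 376*(2*((-4 + 0)/(-2 + 3))) = 376*(2*(-4/1)) = 376*(2*(-4*1)) = 376*(2*(-4)) = 376*(-8) = -3008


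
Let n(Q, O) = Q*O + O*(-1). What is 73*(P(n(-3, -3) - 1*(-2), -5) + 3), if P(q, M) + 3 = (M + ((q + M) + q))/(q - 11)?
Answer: 438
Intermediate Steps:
n(Q, O) = -O + O*Q (n(Q, O) = O*Q - O = -O + O*Q)
P(q, M) = -3 + (2*M + 2*q)/(-11 + q) (P(q, M) = -3 + (M + ((q + M) + q))/(q - 11) = -3 + (M + ((M + q) + q))/(-11 + q) = -3 + (M + (M + 2*q))/(-11 + q) = -3 + (2*M + 2*q)/(-11 + q))
73*(P(n(-3, -3) - 1*(-2), -5) + 3) = 73*((33 - (-3*(-1 - 3) - 1*(-2)) + 2*(-5))/(-11 + (-3*(-1 - 3) - 1*(-2))) + 3) = 73*((33 - (-3*(-4) + 2) - 10)/(-11 + (-3*(-4) + 2)) + 3) = 73*((33 - (12 + 2) - 10)/(-11 + (12 + 2)) + 3) = 73*((33 - 1*14 - 10)/(-11 + 14) + 3) = 73*((33 - 14 - 10)/3 + 3) = 73*((⅓)*9 + 3) = 73*(3 + 3) = 73*6 = 438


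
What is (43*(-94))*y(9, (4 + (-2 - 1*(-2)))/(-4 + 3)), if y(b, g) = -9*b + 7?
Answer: 299108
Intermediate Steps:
y(b, g) = 7 - 9*b
(43*(-94))*y(9, (4 + (-2 - 1*(-2)))/(-4 + 3)) = (43*(-94))*(7 - 9*9) = -4042*(7 - 81) = -4042*(-74) = 299108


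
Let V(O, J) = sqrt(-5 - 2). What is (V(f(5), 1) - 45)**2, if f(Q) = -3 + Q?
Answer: (45 - I*sqrt(7))**2 ≈ 2018.0 - 238.12*I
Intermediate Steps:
V(O, J) = I*sqrt(7) (V(O, J) = sqrt(-7) = I*sqrt(7))
(V(f(5), 1) - 45)**2 = (I*sqrt(7) - 45)**2 = (-45 + I*sqrt(7))**2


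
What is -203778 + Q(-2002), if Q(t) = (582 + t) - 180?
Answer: -205378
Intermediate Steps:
Q(t) = 402 + t
-203778 + Q(-2002) = -203778 + (402 - 2002) = -203778 - 1600 = -205378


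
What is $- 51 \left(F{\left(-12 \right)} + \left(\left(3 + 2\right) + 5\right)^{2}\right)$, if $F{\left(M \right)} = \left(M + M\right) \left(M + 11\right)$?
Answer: $-6324$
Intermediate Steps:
$F{\left(M \right)} = 2 M \left(11 + M\right)$
$- 51 \left(F{\left(-12 \right)} + \left(\left(3 + 2\right) + 5\right)^{2}\right) = - 51 \left(2 \left(-12\right) \left(11 - 12\right) + \left(\left(3 + 2\right) + 5\right)^{2}\right) = - 51 \left(2 \left(-12\right) \left(-1\right) + \left(5 + 5\right)^{2}\right) = - 51 \left(24 + 10^{2}\right) = - 51 \left(24 + 100\right) = \left(-51\right) 124 = -6324$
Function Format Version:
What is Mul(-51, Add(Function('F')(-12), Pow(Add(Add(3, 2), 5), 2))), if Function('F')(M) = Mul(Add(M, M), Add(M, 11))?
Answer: -6324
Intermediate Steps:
Function('F')(M) = Mul(2, M, Add(11, M)) (Function('F')(M) = Mul(Mul(2, M), Add(11, M)) = Mul(2, M, Add(11, M)))
Mul(-51, Add(Function('F')(-12), Pow(Add(Add(3, 2), 5), 2))) = Mul(-51, Add(Mul(2, -12, Add(11, -12)), Pow(Add(Add(3, 2), 5), 2))) = Mul(-51, Add(Mul(2, -12, -1), Pow(Add(5, 5), 2))) = Mul(-51, Add(24, Pow(10, 2))) = Mul(-51, Add(24, 100)) = Mul(-51, 124) = -6324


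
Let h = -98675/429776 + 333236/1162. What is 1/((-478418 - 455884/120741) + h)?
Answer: -30149010313296/14415303900392680219 ≈ -2.0915e-6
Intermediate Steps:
h = 71551087393/249699856 (h = -98675*1/429776 + 333236*(1/1162) = -98675/429776 + 166618/581 = 71551087393/249699856 ≈ 286.55)
1/((-478418 - 455884/120741) + h) = 1/((-478418 - 455884/120741) + 71551087393/249699856) = 1/(-57765123622/120741 + 71551087393/249699856) = 1/(-14415303900392680219/30149010313296) = -30149010313296/14415303900392680219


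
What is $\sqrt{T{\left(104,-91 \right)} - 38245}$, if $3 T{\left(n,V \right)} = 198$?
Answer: $i \sqrt{38179} \approx 195.39 i$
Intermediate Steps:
$T{\left(n,V \right)} = 66$ ($T{\left(n,V \right)} = \frac{1}{3} \cdot 198 = 66$)
$\sqrt{T{\left(104,-91 \right)} - 38245} = \sqrt{66 - 38245} = \sqrt{-38179} = i \sqrt{38179}$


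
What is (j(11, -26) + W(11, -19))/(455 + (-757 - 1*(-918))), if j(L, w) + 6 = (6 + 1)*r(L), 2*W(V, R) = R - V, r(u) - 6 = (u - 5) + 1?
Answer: 5/44 ≈ 0.11364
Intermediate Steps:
r(u) = 2 + u (r(u) = 6 + ((u - 5) + 1) = 6 + ((-5 + u) + 1) = 6 + (-4 + u) = 2 + u)
W(V, R) = R/2 - V/2 (W(V, R) = (R - V)/2 = R/2 - V/2)
j(L, w) = 8 + 7*L (j(L, w) = -6 + (6 + 1)*(2 + L) = -6 + 7*(2 + L) = -6 + (14 + 7*L) = 8 + 7*L)
(j(11, -26) + W(11, -19))/(455 + (-757 - 1*(-918))) = ((8 + 7*11) + ((½)*(-19) - ½*11))/(455 + (-757 - 1*(-918))) = ((8 + 77) + (-19/2 - 11/2))/(455 + (-757 + 918)) = (85 - 15)/(455 + 161) = 70/616 = 70*(1/616) = 5/44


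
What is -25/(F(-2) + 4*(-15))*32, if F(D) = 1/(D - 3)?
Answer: 4000/301 ≈ 13.289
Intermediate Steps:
F(D) = 1/(-3 + D)
-25/(F(-2) + 4*(-15))*32 = -25/(1/(-3 - 2) + 4*(-15))*32 = -25/(1/(-5) - 60)*32 = -25/(-1/5 - 60)*32 = -25/(-301/5)*32 = -25*(-5/301)*32 = (125/301)*32 = 4000/301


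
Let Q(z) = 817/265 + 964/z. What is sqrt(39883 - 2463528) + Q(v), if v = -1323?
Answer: 825431/350595 + I*sqrt(2423645) ≈ 2.3544 + 1556.8*I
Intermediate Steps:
Q(z) = 817/265 + 964/z (Q(z) = 817*(1/265) + 964/z = 817/265 + 964/z)
sqrt(39883 - 2463528) + Q(v) = sqrt(39883 - 2463528) + (817/265 + 964/(-1323)) = sqrt(-2423645) + (817/265 + 964*(-1/1323)) = I*sqrt(2423645) + (817/265 - 964/1323) = I*sqrt(2423645) + 825431/350595 = 825431/350595 + I*sqrt(2423645)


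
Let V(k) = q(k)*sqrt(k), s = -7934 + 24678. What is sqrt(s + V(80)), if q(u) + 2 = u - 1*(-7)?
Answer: 2*sqrt(4186 + 85*sqrt(5)) ≈ 132.30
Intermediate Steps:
s = 16744
q(u) = 5 + u (q(u) = -2 + (u - 1*(-7)) = -2 + (u + 7) = -2 + (7 + u) = 5 + u)
V(k) = sqrt(k)*(5 + k) (V(k) = (5 + k)*sqrt(k) = sqrt(k)*(5 + k))
sqrt(s + V(80)) = sqrt(16744 + sqrt(80)*(5 + 80)) = sqrt(16744 + (4*sqrt(5))*85) = sqrt(16744 + 340*sqrt(5))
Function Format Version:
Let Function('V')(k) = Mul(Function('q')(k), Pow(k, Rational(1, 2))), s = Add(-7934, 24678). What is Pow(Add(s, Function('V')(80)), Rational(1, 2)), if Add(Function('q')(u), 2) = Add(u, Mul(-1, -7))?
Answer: Mul(2, Pow(Add(4186, Mul(85, Pow(5, Rational(1, 2)))), Rational(1, 2))) ≈ 132.30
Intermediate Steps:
s = 16744
Function('q')(u) = Add(5, u) (Function('q')(u) = Add(-2, Add(u, Mul(-1, -7))) = Add(-2, Add(u, 7)) = Add(-2, Add(7, u)) = Add(5, u))
Function('V')(k) = Mul(Pow(k, Rational(1, 2)), Add(5, k)) (Function('V')(k) = Mul(Add(5, k), Pow(k, Rational(1, 2))) = Mul(Pow(k, Rational(1, 2)), Add(5, k)))
Pow(Add(s, Function('V')(80)), Rational(1, 2)) = Pow(Add(16744, Mul(Pow(80, Rational(1, 2)), Add(5, 80))), Rational(1, 2)) = Pow(Add(16744, Mul(Mul(4, Pow(5, Rational(1, 2))), 85)), Rational(1, 2)) = Pow(Add(16744, Mul(340, Pow(5, Rational(1, 2)))), Rational(1, 2))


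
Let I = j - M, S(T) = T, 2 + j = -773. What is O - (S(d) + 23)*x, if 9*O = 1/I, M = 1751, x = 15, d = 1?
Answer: -8184241/22734 ≈ -360.00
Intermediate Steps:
j = -775 (j = -2 - 773 = -775)
I = -2526 (I = -775 - 1*1751 = -775 - 1751 = -2526)
O = -1/22734 (O = (1/9)/(-2526) = (1/9)*(-1/2526) = -1/22734 ≈ -4.3987e-5)
O - (S(d) + 23)*x = -1/22734 - (1 + 23)*15 = -1/22734 - 24*15 = -1/22734 - 1*360 = -1/22734 - 360 = -8184241/22734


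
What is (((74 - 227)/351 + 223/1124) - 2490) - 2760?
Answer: -230149411/43836 ≈ -5250.2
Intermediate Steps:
(((74 - 227)/351 + 223/1124) - 2490) - 2760 = ((-153*1/351 + 223*(1/1124)) - 2490) - 2760 = ((-17/39 + 223/1124) - 2490) - 2760 = (-10411/43836 - 2490) - 2760 = -109162051/43836 - 2760 = -230149411/43836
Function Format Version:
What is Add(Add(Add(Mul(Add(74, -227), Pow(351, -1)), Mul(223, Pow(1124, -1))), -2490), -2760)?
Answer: Rational(-230149411, 43836) ≈ -5250.2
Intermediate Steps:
Add(Add(Add(Mul(Add(74, -227), Pow(351, -1)), Mul(223, Pow(1124, -1))), -2490), -2760) = Add(Add(Add(Mul(-153, Rational(1, 351)), Mul(223, Rational(1, 1124))), -2490), -2760) = Add(Add(Add(Rational(-17, 39), Rational(223, 1124)), -2490), -2760) = Add(Add(Rational(-10411, 43836), -2490), -2760) = Add(Rational(-109162051, 43836), -2760) = Rational(-230149411, 43836)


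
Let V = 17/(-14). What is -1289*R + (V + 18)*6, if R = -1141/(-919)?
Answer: -9647348/6433 ≈ -1499.7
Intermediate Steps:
V = -17/14 (V = 17*(-1/14) = -17/14 ≈ -1.2143)
R = 1141/919 (R = -1141*(-1)/919 = -1*(-1141/919) = 1141/919 ≈ 1.2416)
-1289*R + (V + 18)*6 = -1289*1141/919 + (-17/14 + 18)*6 = -1470749/919 + (235/14)*6 = -1470749/919 + 705/7 = -9647348/6433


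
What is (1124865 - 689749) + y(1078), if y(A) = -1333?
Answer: 433783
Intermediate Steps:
(1124865 - 689749) + y(1078) = (1124865 - 689749) - 1333 = 435116 - 1333 = 433783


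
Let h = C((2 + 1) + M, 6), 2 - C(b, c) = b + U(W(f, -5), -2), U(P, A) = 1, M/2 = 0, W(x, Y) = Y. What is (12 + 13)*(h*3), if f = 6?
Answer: -150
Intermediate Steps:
M = 0 (M = 2*0 = 0)
C(b, c) = 1 - b (C(b, c) = 2 - (b + 1) = 2 - (1 + b) = 2 + (-1 - b) = 1 - b)
h = -2 (h = 1 - ((2 + 1) + 0) = 1 - (3 + 0) = 1 - 1*3 = 1 - 3 = -2)
(12 + 13)*(h*3) = (12 + 13)*(-2*3) = 25*(-6) = -150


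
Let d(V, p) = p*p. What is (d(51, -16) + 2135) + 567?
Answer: 2958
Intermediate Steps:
d(V, p) = p²
(d(51, -16) + 2135) + 567 = ((-16)² + 2135) + 567 = (256 + 2135) + 567 = 2391 + 567 = 2958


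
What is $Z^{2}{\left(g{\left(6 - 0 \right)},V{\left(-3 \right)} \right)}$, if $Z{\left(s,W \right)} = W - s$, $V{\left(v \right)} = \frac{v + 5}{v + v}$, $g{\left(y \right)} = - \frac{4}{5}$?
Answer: $\frac{49}{225} \approx 0.21778$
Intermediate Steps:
$g{\left(y \right)} = - \frac{4}{5}$ ($g{\left(y \right)} = \left(-4\right) \frac{1}{5} = - \frac{4}{5}$)
$V{\left(v \right)} = \frac{5 + v}{2 v}$
$Z^{2}{\left(g{\left(6 - 0 \right)},V{\left(-3 \right)} \right)} = \left(\frac{5 - 3}{2 \left(-3\right)} - - \frac{4}{5}\right)^{2} = \left(\frac{1}{2} \left(- \frac{1}{3}\right) 2 + \frac{4}{5}\right)^{2} = \left(- \frac{1}{3} + \frac{4}{5}\right)^{2} = \left(\frac{7}{15}\right)^{2} = \frac{49}{225}$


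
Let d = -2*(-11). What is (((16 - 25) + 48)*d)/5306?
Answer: 429/2653 ≈ 0.16170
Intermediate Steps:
d = 22
(((16 - 25) + 48)*d)/5306 = (((16 - 25) + 48)*22)/5306 = ((-9 + 48)*22)*(1/5306) = (39*22)*(1/5306) = 858*(1/5306) = 429/2653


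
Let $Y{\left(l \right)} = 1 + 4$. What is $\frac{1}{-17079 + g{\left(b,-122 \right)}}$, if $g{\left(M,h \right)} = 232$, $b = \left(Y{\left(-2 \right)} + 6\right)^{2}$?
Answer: $- \frac{1}{16847} \approx -5.9358 \cdot 10^{-5}$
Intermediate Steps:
$Y{\left(l \right)} = 5$
$b = 121$ ($b = \left(5 + 6\right)^{2} = 11^{2} = 121$)
$\frac{1}{-17079 + g{\left(b,-122 \right)}} = \frac{1}{-17079 + 232} = \frac{1}{-16847} = - \frac{1}{16847}$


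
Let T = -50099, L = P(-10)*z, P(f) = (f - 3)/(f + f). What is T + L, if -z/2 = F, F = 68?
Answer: -250937/5 ≈ -50187.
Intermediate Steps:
P(f) = (-3 + f)/(2*f) (P(f) = (-3 + f)/((2*f)) = (-3 + f)*(1/(2*f)) = (-3 + f)/(2*f))
z = -136 (z = -2*68 = -136)
L = -442/5 (L = ((1/2)*(-3 - 10)/(-10))*(-136) = ((1/2)*(-1/10)*(-13))*(-136) = (13/20)*(-136) = -442/5 ≈ -88.400)
T + L = -50099 - 442/5 = -250937/5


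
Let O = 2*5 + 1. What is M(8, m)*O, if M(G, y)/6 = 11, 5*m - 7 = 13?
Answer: 726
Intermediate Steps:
m = 4 (m = 7/5 + (⅕)*13 = 7/5 + 13/5 = 4)
O = 11 (O = 10 + 1 = 11)
M(G, y) = 66 (M(G, y) = 6*11 = 66)
M(8, m)*O = 66*11 = 726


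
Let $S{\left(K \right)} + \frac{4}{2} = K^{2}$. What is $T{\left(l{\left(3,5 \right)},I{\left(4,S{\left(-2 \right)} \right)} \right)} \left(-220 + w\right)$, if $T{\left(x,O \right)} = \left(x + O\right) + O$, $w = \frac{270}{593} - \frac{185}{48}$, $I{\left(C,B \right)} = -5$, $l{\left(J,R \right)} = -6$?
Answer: $\frac{6358825}{1779} \approx 3574.4$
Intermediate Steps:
$S{\left(K \right)} = -2 + K^{2}$
$w = - \frac{96745}{28464}$ ($w = 270 \cdot \frac{1}{593} - \frac{185}{48} = \frac{270}{593} - \frac{185}{48} = - \frac{96745}{28464} \approx -3.3989$)
$T{\left(x,O \right)} = x + 2 O$ ($T{\left(x,O \right)} = \left(O + x\right) + O = x + 2 O$)
$T{\left(l{\left(3,5 \right)},I{\left(4,S{\left(-2 \right)} \right)} \right)} \left(-220 + w\right) = \left(-6 + 2 \left(-5\right)\right) \left(-220 - \frac{96745}{28464}\right) = \left(-6 - 10\right) \left(- \frac{6358825}{28464}\right) = \left(-16\right) \left(- \frac{6358825}{28464}\right) = \frac{6358825}{1779}$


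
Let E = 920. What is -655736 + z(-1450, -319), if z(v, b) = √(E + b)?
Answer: -655736 + √601 ≈ -6.5571e+5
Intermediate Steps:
z(v, b) = √(920 + b)
-655736 + z(-1450, -319) = -655736 + √(920 - 319) = -655736 + √601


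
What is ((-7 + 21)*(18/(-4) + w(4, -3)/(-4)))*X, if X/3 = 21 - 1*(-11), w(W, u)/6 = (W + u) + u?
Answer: -2016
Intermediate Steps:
w(W, u) = 6*W + 12*u (w(W, u) = 6*((W + u) + u) = 6*(W + 2*u) = 6*W + 12*u)
X = 96 (X = 3*(21 - 1*(-11)) = 3*(21 + 11) = 3*32 = 96)
((-7 + 21)*(18/(-4) + w(4, -3)/(-4)))*X = ((-7 + 21)*(18/(-4) + (6*4 + 12*(-3))/(-4)))*96 = (14*(18*(-1/4) + (24 - 36)*(-1/4)))*96 = (14*(-9/2 - 12*(-1/4)))*96 = (14*(-9/2 + 3))*96 = (14*(-3/2))*96 = -21*96 = -2016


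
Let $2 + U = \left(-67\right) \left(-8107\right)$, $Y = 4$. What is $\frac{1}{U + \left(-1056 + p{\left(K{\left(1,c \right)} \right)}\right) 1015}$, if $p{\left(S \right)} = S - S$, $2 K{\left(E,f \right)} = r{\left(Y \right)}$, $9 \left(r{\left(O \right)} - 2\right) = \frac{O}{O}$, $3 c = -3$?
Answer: $- \frac{1}{528673} \approx -1.8915 \cdot 10^{-6}$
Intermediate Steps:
$c = -1$ ($c = \frac{1}{3} \left(-3\right) = -1$)
$r{\left(O \right)} = \frac{19}{9}$ ($r{\left(O \right)} = 2 + \frac{O \frac{1}{O}}{9} = 2 + \frac{1}{9} \cdot 1 = 2 + \frac{1}{9} = \frac{19}{9}$)
$K{\left(E,f \right)} = \frac{19}{18}$ ($K{\left(E,f \right)} = \frac{1}{2} \cdot \frac{19}{9} = \frac{19}{18}$)
$p{\left(S \right)} = 0$
$U = 543167$ ($U = -2 - -543169 = -2 + 543169 = 543167$)
$\frac{1}{U + \left(-1056 + p{\left(K{\left(1,c \right)} \right)}\right) 1015} = \frac{1}{543167 + \left(-1056 + 0\right) 1015} = \frac{1}{543167 - 1071840} = \frac{1}{-528673} = - \frac{1}{528673}$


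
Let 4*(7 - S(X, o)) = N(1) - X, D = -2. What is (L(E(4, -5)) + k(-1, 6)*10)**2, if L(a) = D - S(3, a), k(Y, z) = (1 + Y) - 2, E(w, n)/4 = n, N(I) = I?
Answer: 3481/4 ≈ 870.25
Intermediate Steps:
E(w, n) = 4*n
k(Y, z) = -1 + Y
S(X, o) = 27/4 + X/4 (S(X, o) = 7 - (1 - X)/4 = 7 + (-1/4 + X/4) = 27/4 + X/4)
L(a) = -19/2 (L(a) = -2 - (27/4 + (1/4)*3) = -2 - (27/4 + 3/4) = -2 - 1*15/2 = -2 - 15/2 = -19/2)
(L(E(4, -5)) + k(-1, 6)*10)**2 = (-19/2 + (-1 - 1)*10)**2 = (-19/2 - 2*10)**2 = (-19/2 - 20)**2 = (-59/2)**2 = 3481/4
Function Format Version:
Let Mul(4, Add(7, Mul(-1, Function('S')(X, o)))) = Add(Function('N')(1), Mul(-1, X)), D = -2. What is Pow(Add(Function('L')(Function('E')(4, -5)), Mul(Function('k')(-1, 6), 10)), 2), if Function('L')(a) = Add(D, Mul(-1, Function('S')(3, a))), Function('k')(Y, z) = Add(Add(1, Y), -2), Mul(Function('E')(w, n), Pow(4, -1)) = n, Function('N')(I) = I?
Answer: Rational(3481, 4) ≈ 870.25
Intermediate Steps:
Function('E')(w, n) = Mul(4, n)
Function('k')(Y, z) = Add(-1, Y)
Function('S')(X, o) = Add(Rational(27, 4), Mul(Rational(1, 4), X)) (Function('S')(X, o) = Add(7, Mul(Rational(-1, 4), Add(1, Mul(-1, X)))) = Add(7, Add(Rational(-1, 4), Mul(Rational(1, 4), X))) = Add(Rational(27, 4), Mul(Rational(1, 4), X)))
Function('L')(a) = Rational(-19, 2) (Function('L')(a) = Add(-2, Mul(-1, Add(Rational(27, 4), Mul(Rational(1, 4), 3)))) = Add(-2, Mul(-1, Add(Rational(27, 4), Rational(3, 4)))) = Add(-2, Mul(-1, Rational(15, 2))) = Add(-2, Rational(-15, 2)) = Rational(-19, 2))
Pow(Add(Function('L')(Function('E')(4, -5)), Mul(Function('k')(-1, 6), 10)), 2) = Pow(Add(Rational(-19, 2), Mul(Add(-1, -1), 10)), 2) = Pow(Add(Rational(-19, 2), Mul(-2, 10)), 2) = Pow(Add(Rational(-19, 2), -20), 2) = Pow(Rational(-59, 2), 2) = Rational(3481, 4)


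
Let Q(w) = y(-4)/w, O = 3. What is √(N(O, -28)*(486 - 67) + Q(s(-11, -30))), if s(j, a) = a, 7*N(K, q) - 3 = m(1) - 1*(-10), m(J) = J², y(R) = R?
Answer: 2*√47145/15 ≈ 28.951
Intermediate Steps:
N(K, q) = 2 (N(K, q) = 3/7 + (1² - 1*(-10))/7 = 3/7 + (1 + 10)/7 = 3/7 + (⅐)*11 = 3/7 + 11/7 = 2)
Q(w) = -4/w
√(N(O, -28)*(486 - 67) + Q(s(-11, -30))) = √(2*(486 - 67) - 4/(-30)) = √(2*419 - 4*(-1/30)) = √(838 + 2/15) = √(12572/15) = 2*√47145/15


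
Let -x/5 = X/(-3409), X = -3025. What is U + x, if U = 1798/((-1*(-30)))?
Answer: 2837816/51135 ≈ 55.497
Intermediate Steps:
x = -15125/3409 (x = -(-15125)/(-3409) = -(-15125)*(-1)/3409 = -5*3025/3409 = -15125/3409 ≈ -4.4368)
U = 899/15 (U = 1798/30 = 1798*(1/30) = 899/15 ≈ 59.933)
U + x = 899/15 - 15125/3409 = 2837816/51135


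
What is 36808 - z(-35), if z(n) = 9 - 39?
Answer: 36838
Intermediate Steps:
z(n) = -30
36808 - z(-35) = 36808 - 1*(-30) = 36808 + 30 = 36838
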